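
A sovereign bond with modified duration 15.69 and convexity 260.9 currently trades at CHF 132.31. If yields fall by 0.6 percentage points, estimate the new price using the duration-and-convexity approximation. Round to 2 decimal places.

Duration effect: -D_mod·Δy = -15.69 × (-0.006) = +0.094140
Convexity effect: ½·C·(Δy)² = 0.5 × 260.9 × (-0.006)² = +0.0046962
ΔP/P ≈ +0.094140 + 0.0046962 = +0.0988362
New price ≈ 132.31 × (1 + 0.0988362) = 145.387017622.

CHF 145.39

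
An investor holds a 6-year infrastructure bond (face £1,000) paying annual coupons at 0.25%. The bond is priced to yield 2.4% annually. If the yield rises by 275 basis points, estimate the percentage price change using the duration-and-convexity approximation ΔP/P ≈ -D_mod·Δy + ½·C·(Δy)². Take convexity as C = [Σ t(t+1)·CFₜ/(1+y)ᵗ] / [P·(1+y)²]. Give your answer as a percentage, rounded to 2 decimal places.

With y = 0.024:
  t   CF        PV=CF/(1+0.024)^t    t·PV        t(t+1)·PV
  1         2.50         2.4414         2.4414           4.8828
  2         2.50         2.3842         4.7684          14.3051
  3         2.50         2.3283         6.9849          27.9397
  4         2.50         2.2737         9.0949          45.4747
  5         2.50         2.2204        11.1022          66.6134
  6     1,002.50       869.5301     5,217.1809      36,520.2660
  Σ                    881.1782     5,251.5727      36,679.4817
P = 881.1782; D_Mac = 5.95972 yrs; D_mod = 5.82004 yrs; C = 39.69717.
Duration effect: -5.82004 × (+0.0275) = -0.160051
Convexity effect: 0.5 × 39.69717 × (0.0275)² = +0.0150105
ΔP/P ≈ -0.160051 + 0.0150105 = -0.145040 = -14.5040%.

-14.50%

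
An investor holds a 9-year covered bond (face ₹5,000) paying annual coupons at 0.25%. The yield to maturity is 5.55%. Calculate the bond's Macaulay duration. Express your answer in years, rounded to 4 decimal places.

8.8805 years

Periodic yield y = 0.0555. Discount each cash flow and weight by its year:
  t   CF        PV=CF/(1+0.0555)^t    t·PV
  1        12.50        11.8427        11.8427
  2        12.50        11.2200        22.4400
  3        12.50        10.6300        31.8901
  4        12.50        10.0711        40.2844
  5        12.50         9.5415        47.7077
  6        12.50         9.0398        54.2390
  7        12.50         8.5645        59.9515
  8        12.50         8.1142        64.9134
  9     5,012.50     3,082.6928    27,744.2351
  Σ                  3,161.7168    28,077.5041
Price P = Σ PV = 3,161.7168.
Macaulay duration = Σ(t·PV) / P = 28,077.5041 / 3,161.7168 = 8.88046 years.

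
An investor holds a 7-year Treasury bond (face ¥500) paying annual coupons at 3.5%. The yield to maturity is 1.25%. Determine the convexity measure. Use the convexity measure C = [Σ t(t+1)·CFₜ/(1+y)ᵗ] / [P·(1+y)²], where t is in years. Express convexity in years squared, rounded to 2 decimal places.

48.21

With y = 0.0125:
  t   CF        PV=CF/(1+0.0125)^t    t·PV        t(t+1)·PV
  1        17.50        17.2840        17.2840          34.5679
  2        17.50        17.0706        34.1411         102.4234
  3        17.50        16.8598        50.5795         202.3178
  4        17.50        16.6517        66.6067         333.0335
  5        17.50        16.4461        82.2305         493.3830
  6        17.50        16.2431        97.4584         682.2085
  7       517.50       474.4005     3,320.8034      26,566.4276
  Σ                    574.9557     3,669.1035      28,414.3617
P = 574.9557.
Convexity = Σ t(t+1)·PV / [P·(1+y)²] = 28,414.3617 / (574.9557 × 1.025156) = 48.20737.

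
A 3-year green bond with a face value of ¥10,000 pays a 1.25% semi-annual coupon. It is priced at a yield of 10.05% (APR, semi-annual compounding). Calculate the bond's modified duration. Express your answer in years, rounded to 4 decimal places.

2.8051 years

Periodic yield y = 0.05025. First find Macaulay duration:
  t   CF        PV=CF/(1+0.05025)^t    t·PV
  1        62.50        59.5096        59.5096
  2        62.50        56.6624       113.3247
  3        62.50        53.9513       161.8539
  4        62.50        51.3700       205.4799
  5        62.50        48.9121       244.5606
  6    10,062.50     7,498.0745    44,988.4471
  Σ                  7,768.4799    45,773.1759
P = 7,768.4799; Macaulay duration = 45,773.1759 / 7,768.4799 = 5.89217 half-year periods = 2.94608 years.
Modified duration = D_Mac / (1 + y) = 2.94608 / 1.05025 = 2.80513 years.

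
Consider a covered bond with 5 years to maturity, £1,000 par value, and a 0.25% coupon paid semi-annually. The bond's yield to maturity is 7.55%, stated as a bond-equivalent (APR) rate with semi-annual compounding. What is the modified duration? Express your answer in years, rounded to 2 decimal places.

Periodic yield y = 0.03775. First find Macaulay duration:
  t   CF        PV=CF/(1+0.03775)^t    t·PV
  1         1.25         1.2045         1.2045
  2         1.25         1.1607         2.3214
  3         1.25         1.1185         3.3555
  4         1.25         1.0778         4.3112
  5         1.25         1.0386         5.1930
  6         1.25         1.0008         6.0049
  7         1.25         0.9644         6.7509
  8         1.25         0.9293         7.4346
  9         1.25         0.8955         8.0597
  10    1,001.25       691.2181     6,912.1811
  Σ                    700.6083     6,956.8167
P = 700.6083; Macaulay duration = 6,956.8167 / 700.6083 = 9.92968 half-year periods = 4.96484 years.
Modified duration = D_Mac / (1 + y) = 4.96484 / 1.03775 = 4.78424 years.

4.78 years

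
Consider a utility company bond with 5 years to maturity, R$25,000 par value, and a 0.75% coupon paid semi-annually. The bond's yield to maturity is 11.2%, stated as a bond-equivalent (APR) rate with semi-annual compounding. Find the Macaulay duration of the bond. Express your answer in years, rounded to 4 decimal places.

Periodic yield y = 0.056. Discount each cash flow and weight by its period:
  t   CF        PV=CF/(1+0.056)^t    t·PV
  1        93.75        88.7784        88.7784
  2        93.75        84.0705       168.1409
  3        93.75        79.6122       238.8365
  4        93.75        75.3903       301.5613
  5        93.75        71.3924       356.9618
  6        93.75        67.6064       405.6384
  7        93.75        64.0212       448.1484
  8        93.75        60.6261       485.0091
  9        93.75        57.4111       516.7001
  10   25,093.75    14,552.1239   145,521.2394
  Σ                 15,201.0325   148,531.0143
Price P = Σ PV = 15,201.0325.
Macaulay duration = Σ(t·PV) / P = 148,531.0143 / 15,201.0325 = 9.77111 half-year periods.
In years: 9.77111 / 2 = 4.88556 years.

4.8856 years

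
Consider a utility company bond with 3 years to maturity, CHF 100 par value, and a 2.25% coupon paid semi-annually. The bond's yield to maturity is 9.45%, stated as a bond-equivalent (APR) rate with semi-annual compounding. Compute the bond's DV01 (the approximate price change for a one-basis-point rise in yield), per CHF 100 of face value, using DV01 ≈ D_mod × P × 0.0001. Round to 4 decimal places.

Periodic yield y = 0.04725.
  t   CF        PV=CF/(1+0.04725)^t    t·PV
  1        1.125         1.0742         1.0742
  2        1.125         1.0258         2.0515
  3        1.125         0.9795         2.9385
  4        1.125         0.9353         3.7412
  5        1.125         0.8931         4.4655
  6      101.125        76.6578       459.9468
  Σ                     81.5657       474.2177
P = 81.5657; D_Mac = 5.81394 half-year periods = 2.90697 yrs; D_mod = 2.77581 yrs.
DV01 ≈ 2.77581 × 81.5657 × 0.0001 = 0.022641.

CHF 0.0226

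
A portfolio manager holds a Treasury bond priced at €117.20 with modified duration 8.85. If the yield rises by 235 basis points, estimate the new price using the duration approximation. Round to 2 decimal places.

Duration approximation: ΔP/P ≈ -D_mod · Δy = -8.85 × (+0.0235) = -0.207975.
New price ≈ 117.20 × (1 - 0.207975) = 92.82533.

€92.83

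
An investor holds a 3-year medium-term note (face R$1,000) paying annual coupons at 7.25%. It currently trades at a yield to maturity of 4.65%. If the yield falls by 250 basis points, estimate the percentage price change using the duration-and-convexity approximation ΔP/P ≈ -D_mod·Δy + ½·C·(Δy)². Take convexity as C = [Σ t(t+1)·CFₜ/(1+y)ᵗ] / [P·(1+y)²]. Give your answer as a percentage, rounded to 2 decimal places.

+7.02%

With y = 0.0465:
  t   CF        PV=CF/(1+0.0465)^t    t·PV        t(t+1)·PV
  1        72.50        69.2785        69.2785         138.5571
  2        72.50        66.2002       132.4005         397.2014
  3     1,072.50       935.7926     2,807.3778      11,229.5111
  Σ                  1,071.2714     3,009.0568      11,765.2696
P = 1,071.2714; D_Mac = 2.80887 yrs; D_mod = 2.68406 yrs; C = 10.02822.
Duration effect: -2.68406 × (-0.025) = +0.067101
Convexity effect: 0.5 × 10.02822 × (-0.025)² = +0.0031338
ΔP/P ≈ +0.067101 + 0.0031338 = +0.070235 = +7.0235%.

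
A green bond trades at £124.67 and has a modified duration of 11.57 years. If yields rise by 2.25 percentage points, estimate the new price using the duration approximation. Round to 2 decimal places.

Duration approximation: ΔP/P ≈ -D_mod · Δy = -11.57 × (+0.0225) = -0.260325.
New price ≈ 124.67 × (1 - 0.260325) = 92.21528225.

£92.22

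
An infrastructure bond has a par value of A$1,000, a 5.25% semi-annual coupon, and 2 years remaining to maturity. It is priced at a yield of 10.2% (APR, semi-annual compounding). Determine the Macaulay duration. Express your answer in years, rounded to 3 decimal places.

1.921 years

Periodic yield y = 0.051. Discount each cash flow and weight by its period:
  t   CF        PV=CF/(1+0.051)^t    t·PV
  1        26.25        24.9762        24.9762
  2        26.25        23.7642        47.5285
  3        26.25        22.6111        67.8332
  4     1,026.25       841.0897     3,364.3587
  Σ                    912.4412     3,504.6966
Price P = Σ PV = 912.4412.
Macaulay duration = Σ(t·PV) / P = 3,504.6966 / 912.4412 = 3.84101 half-year periods.
In years: 3.84101 / 2 = 1.92051 years.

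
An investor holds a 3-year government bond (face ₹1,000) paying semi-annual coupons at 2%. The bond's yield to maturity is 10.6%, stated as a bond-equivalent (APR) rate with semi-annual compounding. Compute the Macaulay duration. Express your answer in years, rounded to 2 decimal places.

2.92 years

Periodic yield y = 0.053. Discount each cash flow and weight by its period:
  t   CF        PV=CF/(1+0.053)^t    t·PV
  1        10.00         9.4967         9.4967
  2        10.00         9.0187        18.0374
  3        10.00         8.5648        25.6943
  4        10.00         8.1337        32.5347
  5        10.00         7.7243        38.6214
  6     1,010.00       740.8856     4,445.3135
  Σ                    783.8237     4,569.6979
Price P = Σ PV = 783.8237.
Macaulay duration = Σ(t·PV) / P = 4,569.6979 / 783.8237 = 5.83001 half-year periods.
In years: 5.83001 / 2 = 2.91500 years.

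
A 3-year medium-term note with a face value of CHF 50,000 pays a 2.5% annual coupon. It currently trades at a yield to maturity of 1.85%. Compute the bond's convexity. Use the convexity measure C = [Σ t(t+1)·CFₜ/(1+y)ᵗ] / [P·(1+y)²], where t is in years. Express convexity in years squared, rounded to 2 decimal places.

With y = 0.0185:
  t   CF        PV=CF/(1+0.0185)^t    t·PV        t(t+1)·PV
  1     1,250.00     1,227.2950     1,227.2950       2,454.5901
  2     1,250.00     1,205.0025     2,410.0050       7,230.0150
  3    51,250.00    48,507.7097   145,523.1291     582,092.5163
  Σ                 50,940.0072   149,160.4291     591,777.1213
P = 50,940.0072.
Convexity = Σ t(t+1)·PV / [P·(1+y)²] = 591,777.1213 / (50,940.0072 × 1.037342) = 11.19894.

11.20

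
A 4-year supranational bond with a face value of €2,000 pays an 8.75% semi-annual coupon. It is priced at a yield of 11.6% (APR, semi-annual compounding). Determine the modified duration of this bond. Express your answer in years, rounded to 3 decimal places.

3.241 years

Periodic yield y = 0.058. First find Macaulay duration:
  t   CF        PV=CF/(1+0.058)^t    t·PV
  1        87.50        82.7032        82.7032
  2        87.50        78.1694       156.3388
  3        87.50        73.8841       221.6523
  4        87.50        69.8338       279.3350
  5        87.50        66.0054       330.0272
  6        87.50        62.3870       374.3220
  7        87.50        58.9669       412.7684
  8     2,087.50     1,329.6616    10,637.2932
  Σ                  1,821.6115    12,494.4400
P = 1,821.6115; Macaulay duration = 12,494.4400 / 1,821.6115 = 6.85900 half-year periods = 3.42950 years.
Modified duration = D_Mac / (1 + y) = 3.42950 / 1.058 = 3.24150 years.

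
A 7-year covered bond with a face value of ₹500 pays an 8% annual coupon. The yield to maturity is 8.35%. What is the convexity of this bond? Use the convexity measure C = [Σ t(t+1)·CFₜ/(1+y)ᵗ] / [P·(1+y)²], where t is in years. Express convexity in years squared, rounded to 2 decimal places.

35.27

With y = 0.0835:
  t   CF        PV=CF/(1+0.0835)^t    t·PV        t(t+1)·PV
  1        40.00        36.9174        36.9174          73.8348
  2        40.00        34.0724        68.1447         204.4341
  3        40.00        31.4466        94.3397         377.3588
  4        40.00        29.0231       116.0925         580.4627
  5        40.00        26.7865       133.9323         803.5940
  6        40.00        24.7222       148.3330       1,038.3309
  7       540.00       308.0288     2,156.2017      17,249.6138
  Σ                    490.9969     2,753.9614      20,327.6292
P = 490.9969.
Convexity = Σ t(t+1)·PV / [P·(1+y)²] = 20,327.6292 / (490.9969 × 1.173972) = 35.26551.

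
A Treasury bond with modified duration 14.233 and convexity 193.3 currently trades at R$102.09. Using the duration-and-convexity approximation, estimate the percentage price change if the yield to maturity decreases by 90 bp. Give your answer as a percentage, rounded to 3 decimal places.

Duration effect: -D_mod·Δy = -14.233 × (-0.009) = +0.128097
Convexity effect: ½·C·(Δy)² = 0.5 × 193.3 × (-0.009)² = +0.00782865
ΔP/P ≈ +0.128097 + 0.00782865 = +0.13592565
= +13.592565%.

+13.593%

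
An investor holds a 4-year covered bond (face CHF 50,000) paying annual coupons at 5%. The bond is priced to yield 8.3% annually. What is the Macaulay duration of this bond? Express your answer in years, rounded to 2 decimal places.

3.70 years

Periodic yield y = 0.083. Discount each cash flow and weight by its year:
  t   CF        PV=CF/(1+0.083)^t    t·PV
  1     2,500.00     2,308.4026     2,308.4026
  2     2,500.00     2,131.4890     4,262.9780
  3     2,500.00     1,968.1339     5,904.4017
  4    52,500.00    38,163.2609   152,653.0438
  Σ                 44,571.2864   165,128.8260
Price P = Σ PV = 44,571.2864.
Macaulay duration = Σ(t·PV) / P = 165,128.8260 / 44,571.2864 = 3.70483 years.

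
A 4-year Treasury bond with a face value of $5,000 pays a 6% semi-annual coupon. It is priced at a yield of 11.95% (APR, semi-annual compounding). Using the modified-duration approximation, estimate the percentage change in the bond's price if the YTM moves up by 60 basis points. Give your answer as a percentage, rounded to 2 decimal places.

-2.02%

Periodic yield y = 0.05975. Modified duration first:
  t   CF        PV=CF/(1+0.05975)^t    t·PV
  1       150.00       141.5428       141.5428
  2       150.00       133.5625       267.1249
  3       150.00       126.0320       378.0961
  4       150.00       118.9262       475.7048
  5       150.00       112.2210       561.1050
  6       150.00       105.8938       635.3631
  7       150.00        99.9234       699.4639
  8     5,150.00     3,237.2767    25,898.2139
  Σ                  4,075.3785    29,056.6146
P = 4,075.3785; D_Mac = 7.12980 half-year periods = 3.56490 yrs; D_mod = 3.56490/(1+0.05975) = 3.36390 yrs.
ΔP/P ≈ -D_mod · Δy = -3.36390 × (+0.006) = -0.020183 = -2.0183%.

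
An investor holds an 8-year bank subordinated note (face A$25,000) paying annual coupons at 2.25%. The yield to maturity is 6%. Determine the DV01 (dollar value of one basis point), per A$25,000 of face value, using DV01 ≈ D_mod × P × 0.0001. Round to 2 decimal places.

Periodic yield y = 0.06.
  t   CF        PV=CF/(1+0.06)^t    t·PV
  1       562.50       530.6604       530.6604
  2       562.50       500.6230     1,001.2460
  3       562.50       472.2858     1,416.8575
  4       562.50       445.5527     1,782.2107
  5       562.50       420.3327     2,101.6636
  6       562.50       396.5403     2,379.2418
  7       562.50       374.0946     2,618.6624
  8    25,562.50    16,038.2287   128,305.8299
  Σ                 19,178.3183   140,136.3724
P = 19,178.3183; D_Mac = 7.30702 yrs; D_mod = 6.89342 yrs.
DV01 ≈ 6.89342 × 19,178.3183 × 0.0001 = 13.220412.

A$13.22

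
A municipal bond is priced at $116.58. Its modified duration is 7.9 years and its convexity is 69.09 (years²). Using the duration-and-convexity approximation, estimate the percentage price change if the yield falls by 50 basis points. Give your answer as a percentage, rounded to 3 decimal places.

Duration effect: -D_mod·Δy = -7.9 × (-0.005) = +0.039500
Convexity effect: ½·C·(Δy)² = 0.5 × 69.09 × (-0.005)² = +0.000863625
ΔP/P ≈ +0.039500 + 0.000863625 = +0.040363625
= +4.0363625%.

+4.036%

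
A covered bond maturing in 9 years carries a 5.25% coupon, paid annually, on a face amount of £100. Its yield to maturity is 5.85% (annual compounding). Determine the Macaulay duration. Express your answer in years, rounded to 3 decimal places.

7.359 years

Periodic yield y = 0.0585. Discount each cash flow and weight by its year:
  t   CF        PV=CF/(1+0.0585)^t    t·PV
  1         5.25         4.9598         4.9598
  2         5.25         4.6857         9.3715
  3         5.25         4.4268        13.2803
  4         5.25         4.1821        16.7285
  5         5.25         3.9510        19.7549
  6         5.25         3.7326        22.3957
  7         5.25         3.5263        24.6843
  8         5.25         3.3314        26.6515
  9       105.25        63.0964       567.8673
  Σ                     95.8922       705.6939
Price P = Σ PV = 95.8922.
Macaulay duration = Σ(t·PV) / P = 705.6939 / 95.8922 = 7.35924 years.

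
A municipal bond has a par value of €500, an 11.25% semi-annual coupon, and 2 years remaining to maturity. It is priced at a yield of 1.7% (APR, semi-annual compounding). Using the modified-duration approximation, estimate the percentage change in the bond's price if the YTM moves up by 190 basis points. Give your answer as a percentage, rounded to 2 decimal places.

-3.50%

Periodic yield y = 0.0085. Modified duration first:
  t   CF        PV=CF/(1+0.0085)^t    t·PV
  1       28.125        27.8880        27.8880
  2       28.125        27.6529        55.3058
  3       28.125        27.4198        82.2595
  4      528.125       510.5439     2,042.1757
  Σ                    593.5046     2,207.6290
P = 593.5046; D_Mac = 3.71965 half-year periods = 1.85982 yrs; D_mod = 1.85982/(1+0.0085) = 1.84415 yrs.
ΔP/P ≈ -D_mod · Δy = -1.84415 × (+0.019) = -0.035039 = -3.5039%.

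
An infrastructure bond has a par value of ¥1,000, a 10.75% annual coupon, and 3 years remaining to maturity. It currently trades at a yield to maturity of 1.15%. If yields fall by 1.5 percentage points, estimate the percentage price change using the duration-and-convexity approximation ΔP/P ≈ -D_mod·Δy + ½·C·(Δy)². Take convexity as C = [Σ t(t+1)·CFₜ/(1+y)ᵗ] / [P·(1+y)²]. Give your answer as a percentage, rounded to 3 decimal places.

+4.199%

With y = 0.0115:
  t   CF        PV=CF/(1+0.0115)^t    t·PV        t(t+1)·PV
  1       107.50       106.2778       106.2778         212.5556
  2       107.50       105.0695       210.1390         630.4170
  3     1,107.50     1,070.1535     3,210.4605      12,841.8419
  Σ                  1,281.5008     3,526.8773      13,684.8146
P = 1,281.5008; D_Mac = 2.75215 yrs; D_mod = 2.72086 yrs; C = 10.43730.
Duration effect: -2.72086 × (-0.015) = +0.040813
Convexity effect: 0.5 × 10.43730 × (-0.015)² = +0.0011742
ΔP/P ≈ +0.040813 + 0.0011742 = +0.041987 = +4.1987%.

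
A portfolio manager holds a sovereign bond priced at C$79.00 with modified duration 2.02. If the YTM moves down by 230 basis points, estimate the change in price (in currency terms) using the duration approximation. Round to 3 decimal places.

Duration approximation: ΔP/P ≈ -D_mod · Δy = -2.02 × (-0.023) = +0.046460.
ΔP ≈ 79.00 × (+0.046460) = +3.67034.

+C$3.670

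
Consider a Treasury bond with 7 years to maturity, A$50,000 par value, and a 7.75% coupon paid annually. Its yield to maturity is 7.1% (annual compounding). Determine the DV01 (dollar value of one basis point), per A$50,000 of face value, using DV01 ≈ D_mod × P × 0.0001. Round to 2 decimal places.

Periodic yield y = 0.071.
  t   CF        PV=CF/(1+0.071)^t    t·PV
  1     3,875.00     3,618.1139     3,618.1139
  2     3,875.00     3,378.2576     6,756.5152
  3     3,875.00     3,154.3022     9,462.9065
  4     3,875.00     2,945.1934    11,780.7737
  5     3,875.00     2,749.9472    13,749.7359
  6     3,875.00     2,567.6444    15,405.8666
  7    53,875.00    33,331.9704   233,323.7927
  Σ                 51,745.4291   294,097.7046
P = 51,745.4291; D_Mac = 5.68355 yrs; D_mod = 5.30677 yrs.
DV01 ≈ 5.30677 × 51,745.4291 × 0.0001 = 27.460103.

A$27.46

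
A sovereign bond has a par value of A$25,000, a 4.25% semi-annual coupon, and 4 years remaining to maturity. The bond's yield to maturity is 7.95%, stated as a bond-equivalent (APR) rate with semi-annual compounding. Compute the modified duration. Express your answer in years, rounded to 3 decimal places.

Periodic yield y = 0.03975. First find Macaulay duration:
  t   CF        PV=CF/(1+0.03975)^t    t·PV
  1       531.25       510.9401       510.9401
  2       531.25       491.4067       982.8134
  3       531.25       472.6201     1,417.8602
  4       531.25       454.5516     1,818.2066
  5       531.25       437.1740     2,185.8699
  6       531.25       420.4607     2,522.7640
  7       531.25       404.3863     2,830.7041
  8    25,531.25    18,691.3490   149,530.7918
  Σ                 21,882.8885   161,799.9500
P = 21,882.8885; Macaulay duration = 161,799.9500 / 21,882.8885 = 7.39390 half-year periods = 3.69695 years.
Modified duration = D_Mac / (1 + y) = 3.69695 / 1.03975 = 3.55562 years.

3.556 years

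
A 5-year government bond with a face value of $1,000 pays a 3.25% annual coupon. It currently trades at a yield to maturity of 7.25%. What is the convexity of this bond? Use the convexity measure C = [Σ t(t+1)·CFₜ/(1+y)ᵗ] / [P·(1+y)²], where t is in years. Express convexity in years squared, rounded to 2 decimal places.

23.75

With y = 0.0725:
  t   CF        PV=CF/(1+0.0725)^t    t·PV        t(t+1)·PV
  1        32.50        30.3030        30.3030          60.6061
  2        32.50        28.2546        56.5091         169.5274
  3        32.50        26.3446        79.0338         316.1351
  4        32.50        24.5637        98.2549         491.2744
  5     1,032.50       727.6182     3,638.0910      21,828.5461
  Σ                    837.0841     3,902.1919      22,866.0891
P = 837.0841.
Convexity = Σ t(t+1)·PV / [P·(1+y)²] = 22,866.0891 / (837.0841 × 1.150256) = 23.74806.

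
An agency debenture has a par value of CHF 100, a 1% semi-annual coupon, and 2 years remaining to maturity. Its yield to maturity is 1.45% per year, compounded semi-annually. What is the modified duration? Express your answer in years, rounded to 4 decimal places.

1.9708 years

Periodic yield y = 0.00725. First find Macaulay duration:
  t   CF        PV=CF/(1+0.00725)^t    t·PV
  1         0.50         0.4964         0.4964
  2         0.50         0.4928         0.9857
  3         0.50         0.4893         1.4678
  4       100.50        97.6376       390.5503
  Σ                     99.1161       393.5002
P = 99.1161; Macaulay duration = 393.5002 / 99.1161 = 3.97009 half-year periods = 1.98505 years.
Modified duration = D_Mac / (1 + y) = 1.98505 / 1.00725 = 1.97076 years.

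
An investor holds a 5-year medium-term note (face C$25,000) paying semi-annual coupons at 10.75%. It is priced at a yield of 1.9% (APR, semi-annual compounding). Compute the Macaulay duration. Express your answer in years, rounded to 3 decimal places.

4.177 years

Periodic yield y = 0.0095. Discount each cash flow and weight by its period:
  t   CF        PV=CF/(1+0.0095)^t    t·PV
  1     1,343.75     1,331.1045     1,331.1045
  2     1,343.75     1,318.5780     2,637.1560
  3     1,343.75     1,306.1694     3,918.5082
  4     1,343.75     1,293.8776     5,175.5103
  5     1,343.75     1,281.7014     6,408.5070
  6     1,343.75     1,269.6398     7,617.8390
  7     1,343.75     1,257.6918     8,803.8423
  8     1,343.75     1,245.8561     9,966.8490
  9     1,343.75     1,234.1319    11,107.1868
  10   26,343.75    23,967.0379   239,670.3795
  Σ                 35,505.7884   296,636.8826
Price P = Σ PV = 35,505.7884.
Macaulay duration = Σ(t·PV) / P = 296,636.8826 / 35,505.7884 = 8.35461 half-year periods.
In years: 8.35461 / 2 = 4.17730 years.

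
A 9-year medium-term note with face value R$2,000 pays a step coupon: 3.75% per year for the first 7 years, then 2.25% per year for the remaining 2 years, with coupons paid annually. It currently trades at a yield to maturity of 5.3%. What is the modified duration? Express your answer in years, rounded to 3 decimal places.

Periodic yield y = 0.053. First find Macaulay duration:
  t   CF        PV=CF/(1+0.053)^t    t·PV
  1        75.00        71.2251        71.2251
  2        75.00        67.6401       135.2803
  3        75.00        64.2357       192.7070
  4        75.00        61.0025       244.0101
  5        75.00        57.9321       289.6606
  6        75.00        55.0163       330.0975
  7        75.00        52.2472       365.7301
  8        45.00        29.7705       238.1637
  9     2,045.00     1,284.8072    11,563.2651
  Σ                  1,743.8766    13,430.1394
P = 1,743.8766; Macaulay duration = 13,430.1394 / 1,743.8766 = 7.70131 years.
Modified duration = D_Mac / (1 + y) = 7.70131 / 1.053 = 7.31369 years.

7.314 years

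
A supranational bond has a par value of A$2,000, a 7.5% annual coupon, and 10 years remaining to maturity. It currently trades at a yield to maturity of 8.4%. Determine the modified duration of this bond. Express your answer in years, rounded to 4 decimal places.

6.7246 years

Periodic yield y = 0.084. First find Macaulay duration:
  t   CF        PV=CF/(1+0.084)^t    t·PV
  1       150.00       138.3764       138.3764
  2       150.00       127.6535       255.3070
  3       150.00       117.7615       353.2846
  4       150.00       108.6361       434.5444
  5       150.00       100.2178       501.0890
  6       150.00        92.4518       554.7110
  7       150.00        85.2877       597.0137
  8       150.00        78.6787       629.4293
  9       150.00        72.5818       653.2362
  10    2,150.00       959.7224     9,597.2241
  Σ                  1,881.3677    13,714.2157
P = 1,881.3677; Macaulay duration = 13,714.2157 / 1,881.3677 = 7.28949 years.
Modified duration = D_Mac / (1 + y) = 7.28949 / 1.084 = 6.72462 years.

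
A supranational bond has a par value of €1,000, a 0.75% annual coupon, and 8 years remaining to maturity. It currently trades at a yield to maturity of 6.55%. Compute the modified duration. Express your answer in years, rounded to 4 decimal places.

Periodic yield y = 0.0655. First find Macaulay duration:
  t   CF        PV=CF/(1+0.0655)^t    t·PV
  1         7.50         7.0389         7.0389
  2         7.50         6.6062        13.2125
  3         7.50         6.2001        18.6004
  4         7.50         5.8190        23.2760
  5         7.50         5.4613        27.3064
  6         7.50         5.1256        30.7533
  7         7.50         4.8105        33.6733
  8     1,007.50       606.4813     4,851.8505
  Σ                    647.5429     5,005.7112
P = 647.5429; Macaulay duration = 5,005.7112 / 647.5429 = 7.73032 years.
Modified duration = D_Mac / (1 + y) = 7.73032 / 1.0655 = 7.25511 years.

7.2551 years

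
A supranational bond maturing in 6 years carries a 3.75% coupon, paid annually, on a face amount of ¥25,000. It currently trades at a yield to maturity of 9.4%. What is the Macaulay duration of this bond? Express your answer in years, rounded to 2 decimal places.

Periodic yield y = 0.094. Discount each cash flow and weight by its year:
  t   CF        PV=CF/(1+0.094)^t    t·PV
  1       937.50       856.9470       856.9470
  2       937.50       783.3153     1,566.6307
  3       937.50       716.0104     2,148.0311
  4       937.50       654.4885     2,617.9538
  5       937.50       598.2527     2,991.2635
  6    25,937.50    15,129.4863    90,776.9177
  Σ                 18,738.5001   100,957.7438
Price P = Σ PV = 18,738.5001.
Macaulay duration = Σ(t·PV) / P = 100,957.7438 / 18,738.5001 = 5.38772 years.

5.39 years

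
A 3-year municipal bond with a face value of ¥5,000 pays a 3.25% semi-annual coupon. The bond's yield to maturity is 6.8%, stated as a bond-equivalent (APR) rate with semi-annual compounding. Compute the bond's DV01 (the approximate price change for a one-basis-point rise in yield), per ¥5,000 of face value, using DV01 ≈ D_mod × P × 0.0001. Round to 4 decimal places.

¥1.2585

Periodic yield y = 0.034.
  t   CF        PV=CF/(1+0.034)^t    t·PV
  1        81.25        78.5783        78.5783
  2        81.25        75.9945       151.9890
  3        81.25        73.4957       220.4870
  4        81.25        71.0790       284.3159
  5        81.25        68.7418       343.7088
  6     5,081.25     4,157.6443    24,945.8657
  Σ                  4,525.5336    26,024.9449
P = 4,525.5336; D_Mac = 5.75069 half-year periods = 2.87535 yrs; D_mod = 2.78080 yrs.
DV01 ≈ 2.78080 × 4,525.5336 × 0.0001 = 1.258460.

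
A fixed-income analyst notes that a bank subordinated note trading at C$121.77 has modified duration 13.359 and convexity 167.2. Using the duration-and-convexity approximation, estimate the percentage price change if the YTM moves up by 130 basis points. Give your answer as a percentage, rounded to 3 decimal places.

-15.954%

Duration effect: -D_mod·Δy = -13.359 × (+0.013) = -0.173667
Convexity effect: ½·C·(Δy)² = 0.5 × 167.2 × (0.013)² = +0.0141284
ΔP/P ≈ -0.173667 + 0.0141284 = -0.1595386
= -15.95386%.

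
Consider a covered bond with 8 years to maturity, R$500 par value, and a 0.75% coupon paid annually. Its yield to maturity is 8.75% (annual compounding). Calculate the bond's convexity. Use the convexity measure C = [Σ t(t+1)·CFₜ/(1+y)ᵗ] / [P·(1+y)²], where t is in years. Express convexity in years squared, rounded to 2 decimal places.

With y = 0.0875:
  t   CF        PV=CF/(1+0.0875)^t    t·PV        t(t+1)·PV
  1         3.75         3.4483         3.4483           6.8966
  2         3.75         3.1708         6.3417          19.0250
  3         3.75         2.9157         8.7471          34.9885
  4         3.75         2.6811        10.7244          53.6221
  5         3.75         2.4654        12.3269          73.9616
  6         3.75         2.2670        13.6021          95.2149
  7         3.75         2.0846        14.5923         116.7386
  8       503.75       257.5022     2,060.0176      18,540.1580
  Σ                    276.5351     2,129.8004      18,940.6052
P = 276.5351.
Convexity = Σ t(t+1)·PV / [P·(1+y)²] = 18,940.6052 / (276.5351 × 1.182656) = 57.91419.

57.91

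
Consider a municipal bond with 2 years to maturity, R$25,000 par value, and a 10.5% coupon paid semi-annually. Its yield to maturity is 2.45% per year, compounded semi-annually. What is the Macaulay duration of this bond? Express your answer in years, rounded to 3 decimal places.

1.867 years

Periodic yield y = 0.01225. Discount each cash flow and weight by its period:
  t   CF        PV=CF/(1+0.01225)^t    t·PV
  1     1,312.50     1,296.6164     1,296.6164
  2     1,312.50     1,280.9251     2,561.8502
  3     1,312.50     1,265.4237     3,796.2710
  4    26,312.50    25,061.7256   100,246.9026
  Σ                 28,904.6909   107,901.6403
Price P = Σ PV = 28,904.6909.
Macaulay duration = Σ(t·PV) / P = 107,901.6403 / 28,904.6909 = 3.73301 half-year periods.
In years: 3.73301 / 2 = 1.86651 years.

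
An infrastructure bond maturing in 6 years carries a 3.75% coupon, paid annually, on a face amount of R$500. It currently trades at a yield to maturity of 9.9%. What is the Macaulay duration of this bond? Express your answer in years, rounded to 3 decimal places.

5.379 years

Periodic yield y = 0.099. Discount each cash flow and weight by its year:
  t   CF        PV=CF/(1+0.099)^t    t·PV
  1        18.75        17.0610        17.0610
  2        18.75        15.5241        31.0482
  3        18.75        14.1256        42.3769
  4        18.75        12.8532        51.4127
  5        18.75        11.6953        58.4767
  6       518.75       294.4232     1,766.5389
  Σ                    365.6824     1,966.9144
Price P = Σ PV = 365.6824.
Macaulay duration = Σ(t·PV) / P = 1,966.9144 / 365.6824 = 5.37875 years.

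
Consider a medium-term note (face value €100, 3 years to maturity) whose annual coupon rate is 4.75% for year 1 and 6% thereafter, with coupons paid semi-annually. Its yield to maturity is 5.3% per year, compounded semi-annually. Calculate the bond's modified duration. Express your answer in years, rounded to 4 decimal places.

Periodic yield y = 0.0265. First find Macaulay duration:
  t   CF        PV=CF/(1+0.0265)^t    t·PV
  1        2.375         2.3137         2.3137
  2        2.375         2.2540         4.5079
  3        3.000         2.7736         8.3208
  4        3.000         2.7020        10.8080
  5        3.000         2.6322        13.1612
  6      103.000        88.0407       528.2442
  Σ                    100.7162       567.3559
P = 100.7162; Macaulay duration = 567.3559 / 100.7162 = 5.63321 half-year periods = 2.81661 years.
Modified duration = D_Mac / (1 + y) = 2.81661 / 1.0265 = 2.74389 years.

2.7439 years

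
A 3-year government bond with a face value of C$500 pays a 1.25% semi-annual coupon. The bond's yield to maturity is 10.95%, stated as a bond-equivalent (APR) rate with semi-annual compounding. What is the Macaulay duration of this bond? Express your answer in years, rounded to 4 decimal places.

Periodic yield y = 0.05475. Discount each cash flow and weight by its period:
  t   CF        PV=CF/(1+0.05475)^t    t·PV
  1        3.125         2.9628         2.9628
  2        3.125         2.8090         5.6180
  3        3.125         2.6632         7.9896
  4        3.125         2.5249        10.0998
  5        3.125         2.3939        11.9694
  6      503.125       365.4085     2,192.4512
  Σ                    378.7623     2,231.0908
Price P = Σ PV = 378.7623.
Macaulay duration = Σ(t·PV) / P = 2,231.0908 / 378.7623 = 5.89048 half-year periods.
In years: 5.89048 / 2 = 2.94524 years.

2.9452 years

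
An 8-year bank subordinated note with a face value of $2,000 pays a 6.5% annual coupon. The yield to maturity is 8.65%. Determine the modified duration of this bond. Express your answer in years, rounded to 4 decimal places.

5.8631 years

Periodic yield y = 0.0865. First find Macaulay duration:
  t   CF        PV=CF/(1+0.0865)^t    t·PV
  1       130.00       119.6503       119.6503
  2       130.00       110.1245       220.2490
  3       130.00       101.3571       304.0713
  4       130.00        93.2877       373.1508
  5       130.00        85.8608       429.3038
  6       130.00        79.0251       474.1505
  7       130.00        72.7336       509.1354
  8     2,130.00     1,096.8362     8,774.6893
  Σ                  1,758.8752    11,204.4003
P = 1,758.8752; Macaulay duration = 11,204.4003 / 1,758.8752 = 6.37021 years.
Modified duration = D_Mac / (1 + y) = 6.37021 / 1.0865 = 5.86305 years.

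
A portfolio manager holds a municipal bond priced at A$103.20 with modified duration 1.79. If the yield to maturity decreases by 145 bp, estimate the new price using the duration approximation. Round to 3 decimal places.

A$105.879

Duration approximation: ΔP/P ≈ -D_mod · Δy = -1.79 × (-0.0145) = +0.025955.
New price ≈ 103.20 × (1 + 0.025955) = 105.878556.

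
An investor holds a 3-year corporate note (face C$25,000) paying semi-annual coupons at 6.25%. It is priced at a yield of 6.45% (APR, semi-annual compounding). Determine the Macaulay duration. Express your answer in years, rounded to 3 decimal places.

Periodic yield y = 0.03225. Discount each cash flow and weight by its period:
  t   CF        PV=CF/(1+0.03225)^t    t·PV
  1       781.25       756.8419       756.8419
  2       781.25       733.1963     1,466.3925
  3       781.25       710.2894     2,130.8683
  4       781.25       688.0983     2,752.3931
  5       781.25       666.6004     3,333.0020
  6    25,781.25    21,310.5482   127,863.2889
  Σ                 24,865.5744   138,302.7867
Price P = Σ PV = 24,865.5744.
Macaulay duration = Σ(t·PV) / P = 138,302.7867 / 24,865.5744 = 5.56202 half-year periods.
In years: 5.56202 / 2 = 2.78101 years.

2.781 years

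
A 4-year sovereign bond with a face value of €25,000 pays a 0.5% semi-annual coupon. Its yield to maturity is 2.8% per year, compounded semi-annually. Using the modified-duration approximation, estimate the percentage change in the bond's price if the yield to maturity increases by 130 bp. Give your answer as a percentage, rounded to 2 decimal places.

Periodic yield y = 0.014. Modified duration first:
  t   CF        PV=CF/(1+0.014)^t    t·PV
  1        62.50        61.6371        61.6371
  2        62.50        60.7861       121.5722
  3        62.50        59.9468       179.8405
  4        62.50        59.1192       236.4766
  5        62.50        58.3029       291.5146
  6        62.50        57.4979       344.9876
  7        62.50        56.7041       396.9286
  8    25,062.50    22,424.3958   179,395.1663
  Σ                 22,838.3898   181,028.1234
P = 22,838.3898; D_Mac = 7.92648 half-year periods = 3.96324 yrs; D_mod = 3.96324/(1+0.014) = 3.90852 yrs.
ΔP/P ≈ -D_mod · Δy = -3.90852 × (+0.013) = -0.050811 = -5.0811%.

-5.08%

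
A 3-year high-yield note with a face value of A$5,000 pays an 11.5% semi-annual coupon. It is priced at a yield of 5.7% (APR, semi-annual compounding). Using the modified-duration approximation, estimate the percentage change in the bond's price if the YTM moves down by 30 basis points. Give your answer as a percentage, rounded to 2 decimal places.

+0.77%

Periodic yield y = 0.0285. Modified duration first:
  t   CF        PV=CF/(1+0.0285)^t    t·PV
  1       287.50       279.5333       279.5333
  2       287.50       271.7874       543.5747
  3       287.50       264.2561       792.7682
  4       287.50       256.9335     1,027.7338
  5       287.50       249.8138     1,249.0688
  6     5,287.50     4,467.0890    26,802.5339
  Σ                  5,789.4129    30,695.2128
P = 5,789.4129; D_Mac = 5.30196 half-year periods = 2.65098 yrs; D_mod = 2.65098/(1+0.0285) = 2.57752 yrs.
ΔP/P ≈ -D_mod · Δy = -2.57752 × (-0.003) = +0.007733 = +0.7733%.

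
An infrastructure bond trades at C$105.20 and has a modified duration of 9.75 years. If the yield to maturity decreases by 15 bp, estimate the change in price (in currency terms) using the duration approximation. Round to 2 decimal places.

+C$1.54

Duration approximation: ΔP/P ≈ -D_mod · Δy = -9.75 × (-0.0015) = +0.014625.
ΔP ≈ 105.20 × (+0.014625) = +1.53855.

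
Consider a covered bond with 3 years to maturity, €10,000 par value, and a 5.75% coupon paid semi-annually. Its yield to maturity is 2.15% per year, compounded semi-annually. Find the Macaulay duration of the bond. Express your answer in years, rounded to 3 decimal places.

2.809 years

Periodic yield y = 0.01075. Discount each cash flow and weight by its period:
  t   CF        PV=CF/(1+0.01075)^t    t·PV
  1       287.50       284.4422       284.4422
  2       287.50       281.4170       562.8340
  3       287.50       278.4240       835.2719
  4       287.50       275.4627     1,101.8509
  5       287.50       272.5330     1,362.6650
  6    10,287.50     9,648.2233    57,889.3401
  Σ                 11,040.5023    62,036.4041
Price P = Σ PV = 11,040.5023.
Macaulay duration = Σ(t·PV) / P = 62,036.4041 / 11,040.5023 = 5.61898 half-year periods.
In years: 5.61898 / 2 = 2.80949 years.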